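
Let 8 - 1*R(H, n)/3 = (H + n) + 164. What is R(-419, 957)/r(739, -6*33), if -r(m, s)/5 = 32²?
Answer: 1041/2560 ≈ 0.40664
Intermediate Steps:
r(m, s) = -5120 (r(m, s) = -5*32² = -5*1024 = -5120)
R(H, n) = -468 - 3*H - 3*n (R(H, n) = 24 - 3*((H + n) + 164) = 24 - 3*(164 + H + n) = 24 + (-492 - 3*H - 3*n) = -468 - 3*H - 3*n)
R(-419, 957)/r(739, -6*33) = (-468 - 3*(-419) - 3*957)/(-5120) = (-468 + 1257 - 2871)*(-1/5120) = -2082*(-1/5120) = 1041/2560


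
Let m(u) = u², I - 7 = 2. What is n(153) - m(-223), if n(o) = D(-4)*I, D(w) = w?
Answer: -49765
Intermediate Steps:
I = 9 (I = 7 + 2 = 9)
n(o) = -36 (n(o) = -4*9 = -36)
n(153) - m(-223) = -36 - 1*(-223)² = -36 - 1*49729 = -36 - 49729 = -49765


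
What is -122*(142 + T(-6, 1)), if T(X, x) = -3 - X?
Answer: -17690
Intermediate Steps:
-122*(142 + T(-6, 1)) = -122*(142 + (-3 - 1*(-6))) = -122*(142 + (-3 + 6)) = -122*(142 + 3) = -122*145 = -17690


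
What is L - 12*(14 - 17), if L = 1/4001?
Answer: 144037/4001 ≈ 36.000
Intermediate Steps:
L = 1/4001 ≈ 0.00024994
L - 12*(14 - 17) = 1/4001 - 12*(14 - 17) = 1/4001 - 12*(-3) = 1/4001 + 36 = 144037/4001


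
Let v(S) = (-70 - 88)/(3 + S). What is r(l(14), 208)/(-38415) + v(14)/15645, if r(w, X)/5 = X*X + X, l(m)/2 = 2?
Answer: -296493446/52395105 ≈ -5.6588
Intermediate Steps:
l(m) = 4 (l(m) = 2*2 = 4)
r(w, X) = 5*X + 5*X² (r(w, X) = 5*(X*X + X) = 5*(X² + X) = 5*(X + X²) = 5*X + 5*X²)
v(S) = -158/(3 + S)
r(l(14), 208)/(-38415) + v(14)/15645 = (5*208*(1 + 208))/(-38415) - 158/(3 + 14)/15645 = (5*208*209)*(-1/38415) - 158/17*(1/15645) = 217360*(-1/38415) - 158*1/17*(1/15645) = -3344/591 - 158/17*1/15645 = -3344/591 - 158/265965 = -296493446/52395105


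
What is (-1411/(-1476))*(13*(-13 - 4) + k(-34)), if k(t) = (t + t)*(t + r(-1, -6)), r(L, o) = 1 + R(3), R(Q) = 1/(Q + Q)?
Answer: 8515385/4428 ≈ 1923.1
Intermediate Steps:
R(Q) = 1/(2*Q)
r(L, o) = 7/6 (r(L, o) = 1 + (½)/3 = 1 + (½)*(⅓) = 1 + ⅙ = 7/6)
k(t) = 2*t*(7/6 + t) (k(t) = (t + t)*(t + 7/6) = (2*t)*(7/6 + t) = 2*t*(7/6 + t))
(-1411/(-1476))*(13*(-13 - 4) + k(-34)) = (-1411/(-1476))*(13*(-13 - 4) + (⅓)*(-34)*(7 + 6*(-34))) = (-1411*(-1/1476))*(13*(-17) + (⅓)*(-34)*(7 - 204)) = 1411*(-221 + (⅓)*(-34)*(-197))/1476 = 1411*(-221 + 6698/3)/1476 = (1411/1476)*(6035/3) = 8515385/4428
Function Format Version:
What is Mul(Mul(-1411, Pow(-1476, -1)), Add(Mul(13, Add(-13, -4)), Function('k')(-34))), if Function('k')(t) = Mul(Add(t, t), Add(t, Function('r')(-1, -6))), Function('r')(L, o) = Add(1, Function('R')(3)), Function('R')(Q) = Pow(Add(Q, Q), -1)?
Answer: Rational(8515385, 4428) ≈ 1923.1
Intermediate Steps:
Function('R')(Q) = Mul(Rational(1, 2), Pow(Q, -1)) (Function('R')(Q) = Pow(Mul(2, Q), -1) = Mul(Rational(1, 2), Pow(Q, -1)))
Function('r')(L, o) = Rational(7, 6) (Function('r')(L, o) = Add(1, Mul(Rational(1, 2), Pow(3, -1))) = Add(1, Mul(Rational(1, 2), Rational(1, 3))) = Add(1, Rational(1, 6)) = Rational(7, 6))
Function('k')(t) = Mul(2, t, Add(Rational(7, 6), t)) (Function('k')(t) = Mul(Add(t, t), Add(t, Rational(7, 6))) = Mul(Mul(2, t), Add(Rational(7, 6), t)) = Mul(2, t, Add(Rational(7, 6), t)))
Mul(Mul(-1411, Pow(-1476, -1)), Add(Mul(13, Add(-13, -4)), Function('k')(-34))) = Mul(Mul(-1411, Pow(-1476, -1)), Add(Mul(13, Add(-13, -4)), Mul(Rational(1, 3), -34, Add(7, Mul(6, -34))))) = Mul(Mul(-1411, Rational(-1, 1476)), Add(Mul(13, -17), Mul(Rational(1, 3), -34, Add(7, -204)))) = Mul(Rational(1411, 1476), Add(-221, Mul(Rational(1, 3), -34, -197))) = Mul(Rational(1411, 1476), Add(-221, Rational(6698, 3))) = Mul(Rational(1411, 1476), Rational(6035, 3)) = Rational(8515385, 4428)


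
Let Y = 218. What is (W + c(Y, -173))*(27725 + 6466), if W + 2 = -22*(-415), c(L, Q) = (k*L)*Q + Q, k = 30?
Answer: -38378200815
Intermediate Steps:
c(L, Q) = Q + 30*L*Q (c(L, Q) = (30*L)*Q + Q = 30*L*Q + Q = Q + 30*L*Q)
W = 9128 (W = -2 - 22*(-415) = -2 + 9130 = 9128)
(W + c(Y, -173))*(27725 + 6466) = (9128 - 173*(1 + 30*218))*(27725 + 6466) = (9128 - 173*(1 + 6540))*34191 = (9128 - 173*6541)*34191 = (9128 - 1131593)*34191 = -1122465*34191 = -38378200815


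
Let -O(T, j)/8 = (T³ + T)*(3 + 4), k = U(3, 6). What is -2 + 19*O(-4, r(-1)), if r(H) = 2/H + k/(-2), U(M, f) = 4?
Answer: 72350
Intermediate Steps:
k = 4
r(H) = -2 + 2/H (r(H) = 2/H + 4/(-2) = 2/H + 4*(-½) = 2/H - 2 = -2 + 2/H)
O(T, j) = -56*T - 56*T³ (O(T, j) = -8*(T³ + T)*(3 + 4) = -8*(T + T³)*7 = -8*(7*T + 7*T³) = -56*T - 56*T³)
-2 + 19*O(-4, r(-1)) = -2 + 19*(-56*(-4)*(1 + (-4)²)) = -2 + 19*(-56*(-4)*(1 + 16)) = -2 + 19*(-56*(-4)*17) = -2 + 19*3808 = -2 + 72352 = 72350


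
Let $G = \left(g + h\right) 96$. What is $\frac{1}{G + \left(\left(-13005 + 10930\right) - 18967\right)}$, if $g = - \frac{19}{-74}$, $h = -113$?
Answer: $- \frac{37}{1179018} \approx -3.1382 \cdot 10^{-5}$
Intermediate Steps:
$g = \frac{19}{74}$ ($g = \left(-19\right) \left(- \frac{1}{74}\right) = \frac{19}{74} \approx 0.25676$)
$G = - \frac{400464}{37}$ ($G = \left(\frac{19}{74} - 113\right) 96 = \left(- \frac{8343}{74}\right) 96 = - \frac{400464}{37} \approx -10823.0$)
$\frac{1}{G + \left(\left(-13005 + 10930\right) - 18967\right)} = \frac{1}{- \frac{400464}{37} + \left(\left(-13005 + 10930\right) - 18967\right)} = \frac{1}{- \frac{400464}{37} - 21042} = \frac{1}{- \frac{1179018}{37}} = - \frac{37}{1179018}$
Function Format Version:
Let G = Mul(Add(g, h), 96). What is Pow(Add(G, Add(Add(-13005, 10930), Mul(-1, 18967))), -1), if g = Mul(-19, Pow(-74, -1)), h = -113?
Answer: Rational(-37, 1179018) ≈ -3.1382e-5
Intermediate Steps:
g = Rational(19, 74) (g = Mul(-19, Rational(-1, 74)) = Rational(19, 74) ≈ 0.25676)
G = Rational(-400464, 37) (G = Mul(Add(Rational(19, 74), -113), 96) = Mul(Rational(-8343, 74), 96) = Rational(-400464, 37) ≈ -10823.)
Pow(Add(G, Add(Add(-13005, 10930), Mul(-1, 18967))), -1) = Pow(Add(Rational(-400464, 37), Add(Add(-13005, 10930), Mul(-1, 18967))), -1) = Pow(Add(Rational(-400464, 37), Add(-2075, -18967)), -1) = Pow(Add(Rational(-400464, 37), -21042), -1) = Pow(Rational(-1179018, 37), -1) = Rational(-37, 1179018)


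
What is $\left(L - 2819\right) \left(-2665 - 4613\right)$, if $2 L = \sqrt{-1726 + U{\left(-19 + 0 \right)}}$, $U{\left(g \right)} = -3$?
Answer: $20516682 - 3639 i \sqrt{1729} \approx 2.0517 \cdot 10^{7} - 1.5131 \cdot 10^{5} i$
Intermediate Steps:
$L = \frac{i \sqrt{1729}}{2}$ ($L = \frac{\sqrt{-1726 - 3}}{2} = \frac{\sqrt{-1729}}{2} = \frac{i \sqrt{1729}}{2} \approx 20.791 i$)
$\left(L - 2819\right) \left(-2665 - 4613\right) = \left(\frac{i \sqrt{1729}}{2} - 2819\right) \left(-2665 - 4613\right) = \left(-2819 + \frac{i \sqrt{1729}}{2}\right) \left(-7278\right) = 20516682 - 3639 i \sqrt{1729}$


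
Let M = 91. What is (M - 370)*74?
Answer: -20646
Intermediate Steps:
(M - 370)*74 = (91 - 370)*74 = -279*74 = -20646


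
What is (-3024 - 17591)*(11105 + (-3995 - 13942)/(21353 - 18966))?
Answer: -2516521310/11 ≈ -2.2877e+8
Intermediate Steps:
(-3024 - 17591)*(11105 + (-3995 - 13942)/(21353 - 18966)) = -20615*(11105 - 17937/2387) = -20615*26489698/2387 = -2516521310/11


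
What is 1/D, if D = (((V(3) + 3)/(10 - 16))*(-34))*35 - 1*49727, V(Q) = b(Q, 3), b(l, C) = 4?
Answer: -3/145016 ≈ -2.0687e-5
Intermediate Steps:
V(Q) = 4
D = -145016/3 (D = (((4 + 3)/(10 - 16))*(-34))*35 - 1*49727 = ((7/(-6))*(-34))*35 - 49727 = ((7*(-1/6))*(-34))*35 - 49727 = -7/6*(-34)*35 - 49727 = (119/3)*35 - 49727 = 4165/3 - 49727 = -145016/3 ≈ -48339.)
1/D = 1/(-145016/3) = -3/145016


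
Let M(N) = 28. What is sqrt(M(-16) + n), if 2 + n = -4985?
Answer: 3*I*sqrt(551) ≈ 70.42*I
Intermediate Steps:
n = -4987 (n = -2 - 4985 = -4987)
sqrt(M(-16) + n) = sqrt(28 - 4987) = sqrt(-4959) = 3*I*sqrt(551)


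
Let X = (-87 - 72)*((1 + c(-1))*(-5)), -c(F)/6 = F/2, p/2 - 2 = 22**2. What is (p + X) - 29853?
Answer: -25701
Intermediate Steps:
p = 972 (p = 4 + 2*22**2 = 4 + 2*484 = 4 + 968 = 972)
c(F) = -3*F (c(F) = -6*F/2 = -3*F)
X = 3180 (X = (-87 - 72)*((1 - 3*(-1))*(-5)) = -159*(1 + 3)*(-5) = -636*(-5) = -159*(-20) = 3180)
(p + X) - 29853 = (972 + 3180) - 29853 = 4152 - 29853 = -25701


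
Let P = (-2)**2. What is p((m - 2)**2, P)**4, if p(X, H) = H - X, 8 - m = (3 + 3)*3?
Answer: 384160000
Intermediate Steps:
m = -10 (m = 8 - (3 + 3)*3 = 8 - 6*3 = 8 - 1*18 = 8 - 18 = -10)
P = 4
p((m - 2)**2, P)**4 = (4 - (-10 - 2)**2)**4 = (4 - 1*(-12)**2)**4 = (4 - 1*144)**4 = (4 - 144)**4 = (-140)**4 = 384160000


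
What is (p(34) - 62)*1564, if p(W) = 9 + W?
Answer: -29716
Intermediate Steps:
(p(34) - 62)*1564 = ((9 + 34) - 62)*1564 = (43 - 62)*1564 = -19*1564 = -29716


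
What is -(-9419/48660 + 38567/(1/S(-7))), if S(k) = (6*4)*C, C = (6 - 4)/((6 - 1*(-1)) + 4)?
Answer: -90080066951/535260 ≈ -1.6829e+5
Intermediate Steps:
C = 2/11 (C = 2/((6 + 1) + 4) = 2/(7 + 4) = 2/11 ≈ 0.18182)
S(k) = 48/11 (S(k) = (6*4)*(2/11) = 24*(2/11) = 48/11)
-(-9419/48660 + 38567/(1/S(-7))) = -(-9419/48660 + 38567/(1/(48/11))) = -(-9419*1/48660 + 38567/(11/48)) = -(-9419/48660 + 38567*(48/11)) = -(-9419/48660 + 1851216/11) = -1*90080066951/535260 = -90080066951/535260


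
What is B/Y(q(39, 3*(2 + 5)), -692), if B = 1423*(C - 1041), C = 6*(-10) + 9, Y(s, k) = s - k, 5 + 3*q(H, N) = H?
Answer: -2330874/1055 ≈ -2209.4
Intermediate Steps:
q(H, N) = -5/3 + H/3
C = -51 (C = -60 + 9 = -51)
B = -1553916 (B = 1423*(-51 - 1041) = 1423*(-1092) = -1553916)
B/Y(q(39, 3*(2 + 5)), -692) = -1553916/((-5/3 + (⅓)*39) - 1*(-692)) = -1553916/((-5/3 + 13) + 692) = -1553916/(34/3 + 692) = -1553916/2110/3 = -1553916*3/2110 = -2330874/1055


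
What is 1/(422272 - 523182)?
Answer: -1/100910 ≈ -9.9098e-6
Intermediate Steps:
1/(422272 - 523182) = 1/(-100910) = -1/100910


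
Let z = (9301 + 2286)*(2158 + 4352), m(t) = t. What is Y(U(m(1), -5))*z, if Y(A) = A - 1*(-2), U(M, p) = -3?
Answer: -75431370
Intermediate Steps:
Y(A) = 2 + A (Y(A) = A + 2 = 2 + A)
z = 75431370 (z = 11587*6510 = 75431370)
Y(U(m(1), -5))*z = (2 - 3)*75431370 = -1*75431370 = -75431370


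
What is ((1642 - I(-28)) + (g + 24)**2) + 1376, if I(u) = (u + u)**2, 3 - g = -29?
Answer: 3018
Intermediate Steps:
g = 32 (g = 3 - 1*(-29) = 3 + 29 = 32)
I(u) = 4*u**2 (I(u) = (2*u)**2 = 4*u**2)
((1642 - I(-28)) + (g + 24)**2) + 1376 = ((1642 - 4*(-28)**2) + (32 + 24)**2) + 1376 = ((1642 - 4*784) + 56**2) + 1376 = ((1642 - 1*3136) + 3136) + 1376 = ((1642 - 3136) + 3136) + 1376 = (-1494 + 3136) + 1376 = 1642 + 1376 = 3018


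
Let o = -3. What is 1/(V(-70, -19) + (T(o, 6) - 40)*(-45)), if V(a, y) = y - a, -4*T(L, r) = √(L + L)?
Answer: 4936/9138561 - 10*I*√6/3046187 ≈ 0.00054013 - 8.0412e-6*I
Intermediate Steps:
T(L, r) = -√2*√L/4 (T(L, r) = -√(L + L)/4 = -√2*√L/4)
1/(V(-70, -19) + (T(o, 6) - 40)*(-45)) = 1/((-19 - 1*(-70)) + (-√2*√(-3)/4 - 40)*(-45)) = 1/((-19 + 70) + (-√2*I*√3/4 - 40)*(-45)) = 1/(51 + (-I*√6/4 - 40)*(-45)) = 1/(51 + (-40 - I*√6/4)*(-45)) = 1/(51 + (1800 + 45*I*√6/4)) = 1/(1851 + 45*I*√6/4)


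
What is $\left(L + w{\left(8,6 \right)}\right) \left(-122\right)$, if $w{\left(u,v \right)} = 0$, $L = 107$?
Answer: $-13054$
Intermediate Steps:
$\left(L + w{\left(8,6 \right)}\right) \left(-122\right) = \left(107 + 0\right) \left(-122\right) = 107 \left(-122\right) = -13054$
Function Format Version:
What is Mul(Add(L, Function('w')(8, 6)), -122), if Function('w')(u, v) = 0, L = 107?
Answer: -13054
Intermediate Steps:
Mul(Add(L, Function('w')(8, 6)), -122) = Mul(Add(107, 0), -122) = Mul(107, -122) = -13054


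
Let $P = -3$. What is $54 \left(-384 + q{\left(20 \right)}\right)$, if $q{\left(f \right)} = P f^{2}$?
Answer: $-85536$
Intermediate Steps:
$q{\left(f \right)} = - 3 f^{2}$
$54 \left(-384 + q{\left(20 \right)}\right) = 54 \left(-384 - 3 \cdot 20^{2}\right) = 54 \left(-384 - 1200\right) = 54 \left(-1584\right) = -85536$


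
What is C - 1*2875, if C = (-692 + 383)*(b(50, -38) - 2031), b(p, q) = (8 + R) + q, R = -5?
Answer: 635519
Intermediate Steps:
b(p, q) = 3 + q (b(p, q) = (8 - 5) + q = 3 + q)
C = 638394 (C = (-692 + 383)*((3 - 38) - 2031) = -309*(-35 - 2031) = -309*(-2066) = 638394)
C - 1*2875 = 638394 - 1*2875 = 638394 - 2875 = 635519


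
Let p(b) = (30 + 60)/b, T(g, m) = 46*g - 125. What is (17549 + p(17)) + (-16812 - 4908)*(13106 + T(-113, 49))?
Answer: -2873496497/17 ≈ -1.6903e+8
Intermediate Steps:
T(g, m) = -125 + 46*g
p(b) = 90/b
(17549 + p(17)) + (-16812 - 4908)*(13106 + T(-113, 49)) = (17549 + 90/17) + (-16812 - 4908)*(13106 + (-125 + 46*(-113))) = (17549 + 90*(1/17)) - 21720*(13106 + (-125 - 5198)) = (17549 + 90/17) - 21720*(13106 - 5323) = 298423/17 - 21720*7783 = 298423/17 - 169046760 = -2873496497/17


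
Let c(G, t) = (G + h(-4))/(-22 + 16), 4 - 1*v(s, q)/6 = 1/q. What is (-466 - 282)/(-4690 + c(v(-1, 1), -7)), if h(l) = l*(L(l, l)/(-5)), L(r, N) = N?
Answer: 11220/70387 ≈ 0.15940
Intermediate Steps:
v(s, q) = 24 - 6/q
h(l) = -l²/5 (h(l) = l*(l/(-5)) = l*(l*(-⅕)) = l*(-l/5) = -l²/5)
c(G, t) = 8/15 - G/6 (c(G, t) = (G - ⅕*(-4)²)/(-22 + 16) = (G - ⅕*16)/(-6) = (G - 16/5)*(-⅙) = (-16/5 + G)*(-⅙) = 8/15 - G/6)
(-466 - 282)/(-4690 + c(v(-1, 1), -7)) = (-466 - 282)/(-4690 + (8/15 - (24 - 6/1)/6)) = -748/(-4690 + (8/15 - (24 - 6*1)/6)) = -748/(-4690 + (8/15 - (24 - 6)/6)) = -748/(-4690 + (8/15 - ⅙*18)) = -748/(-4690 + (8/15 - 3)) = -748/(-4690 - 37/15) = -748/(-70387/15) = -748*(-15/70387) = 11220/70387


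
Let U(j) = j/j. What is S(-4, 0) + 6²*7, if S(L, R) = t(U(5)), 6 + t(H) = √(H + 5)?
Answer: 246 + √6 ≈ 248.45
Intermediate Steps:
U(j) = 1
t(H) = -6 + √(5 + H) (t(H) = -6 + √(H + 5) = -6 + √(5 + H))
S(L, R) = -6 + √6 (S(L, R) = -6 + √(5 + 1) = -6 + √6)
S(-4, 0) + 6²*7 = (-6 + √6) + 6²*7 = (-6 + √6) + 36*7 = (-6 + √6) + 252 = 246 + √6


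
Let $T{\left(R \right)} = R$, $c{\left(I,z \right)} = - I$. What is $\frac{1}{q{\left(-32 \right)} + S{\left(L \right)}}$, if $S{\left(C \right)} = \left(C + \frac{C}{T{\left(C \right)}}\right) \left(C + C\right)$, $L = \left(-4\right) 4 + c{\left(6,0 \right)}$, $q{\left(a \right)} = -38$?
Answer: $\frac{1}{886} \approx 0.0011287$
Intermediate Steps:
$L = -22$ ($L = \left(-4\right) 4 - 6 = -16 - 6 = -22$)
$S{\left(C \right)} = 2 C \left(1 + C\right)$ ($S{\left(C \right)} = \left(C + \frac{C}{C}\right) \left(C + C\right) = \left(C + 1\right) 2 C = \left(1 + C\right) 2 C = 2 C \left(1 + C\right)$)
$\frac{1}{q{\left(-32 \right)} + S{\left(L \right)}} = \frac{1}{-38 + 2 \left(-22\right) \left(1 - 22\right)} = \frac{1}{-38 + 2 \left(-22\right) \left(-21\right)} = \frac{1}{-38 + 924} = \frac{1}{886}$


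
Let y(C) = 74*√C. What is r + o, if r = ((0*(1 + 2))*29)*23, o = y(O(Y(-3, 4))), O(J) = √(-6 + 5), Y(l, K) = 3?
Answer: 74*√I ≈ 52.326 + 52.326*I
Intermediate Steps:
O(J) = I (O(J) = √(-1) = I)
o = 74*√I ≈ 52.326 + 52.326*I
r = 0 (r = ((0*3)*29)*23 = (0*29)*23 = 0*23 = 0)
r + o = 0 + 74*√I = 74*√I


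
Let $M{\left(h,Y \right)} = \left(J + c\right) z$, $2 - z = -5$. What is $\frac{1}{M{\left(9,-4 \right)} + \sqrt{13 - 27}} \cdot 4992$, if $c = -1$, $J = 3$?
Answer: $\frac{1664}{5} - \frac{832 i \sqrt{14}}{35} \approx 332.8 - 88.945 i$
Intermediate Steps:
$z = 7$ ($z = 2 - -5 = 2 + 5 = 7$)
$M{\left(h,Y \right)} = 14$ ($M{\left(h,Y \right)} = \left(3 - 1\right) 7 = 2 \cdot 7 = 14$)
$\frac{1}{M{\left(9,-4 \right)} + \sqrt{13 - 27}} \cdot 4992 = \frac{1}{14 + \sqrt{13 - 27}} \cdot 4992 = \frac{1}{14 + \sqrt{-14}} \cdot 4992 = \frac{1}{14 + i \sqrt{14}} \cdot 4992 = \frac{4992}{14 + i \sqrt{14}}$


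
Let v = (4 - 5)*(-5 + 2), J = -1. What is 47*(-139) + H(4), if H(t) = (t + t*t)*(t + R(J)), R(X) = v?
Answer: -6393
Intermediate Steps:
v = 3 (v = -1*(-3) = 3)
R(X) = 3
H(t) = (3 + t)*(t + t²) (H(t) = (t + t*t)*(t + 3) = (t + t²)*(3 + t) = (3 + t)*(t + t²))
47*(-139) + H(4) = 47*(-139) + 4*(3 + 4² + 4*4) = -6533 + 4*(3 + 16 + 16) = -6533 + 4*35 = -6533 + 140 = -6393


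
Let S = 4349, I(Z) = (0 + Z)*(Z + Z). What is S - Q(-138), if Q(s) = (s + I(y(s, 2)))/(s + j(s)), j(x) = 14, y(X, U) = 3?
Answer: 134789/31 ≈ 4348.0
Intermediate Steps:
I(Z) = 2*Z**2 (I(Z) = Z*(2*Z) = 2*Z**2)
Q(s) = (18 + s)/(14 + s) (Q(s) = (s + 2*3**2)/(s + 14) = (s + 2*9)/(14 + s) = (s + 18)/(14 + s) = (18 + s)/(14 + s))
S - Q(-138) = 4349 - (18 - 138)/(14 - 138) = 4349 - (-120)/(-124) = 4349 - (-1)*(-120)/124 = 4349 - 1*30/31 = 4349 - 30/31 = 134789/31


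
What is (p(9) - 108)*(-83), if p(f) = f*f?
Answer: 2241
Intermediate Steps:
p(f) = f²
(p(9) - 108)*(-83) = (9² - 108)*(-83) = (81 - 108)*(-83) = -27*(-83) = 2241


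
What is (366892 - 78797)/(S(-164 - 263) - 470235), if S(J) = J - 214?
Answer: -288095/470876 ≈ -0.61183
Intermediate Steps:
S(J) = -214 + J
(366892 - 78797)/(S(-164 - 263) - 470235) = (366892 - 78797)/((-214 + (-164 - 263)) - 470235) = 288095/((-214 - 427) - 470235) = 288095/(-641 - 470235) = 288095/(-470876) = 288095*(-1/470876) = -288095/470876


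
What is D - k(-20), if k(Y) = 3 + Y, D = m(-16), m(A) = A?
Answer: 1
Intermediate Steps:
D = -16
D - k(-20) = -16 - (3 - 20) = -16 - 1*(-17) = -16 + 17 = 1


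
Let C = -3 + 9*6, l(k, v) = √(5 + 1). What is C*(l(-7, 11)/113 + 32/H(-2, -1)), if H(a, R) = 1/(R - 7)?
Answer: -13056 + 51*√6/113 ≈ -13055.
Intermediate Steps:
H(a, R) = 1/(-7 + R)
l(k, v) = √6
C = 51 (C = -3 + 54 = 51)
C*(l(-7, 11)/113 + 32/H(-2, -1)) = 51*(√6/113 + 32/(1/(-7 - 1))) = 51*(√6*(1/113) + 32/(1/(-8))) = 51*(√6/113 + 32/(-⅛)) = 51*(√6/113 + 32*(-8)) = 51*(√6/113 - 256) = 51*(-256 + √6/113) = -13056 + 51*√6/113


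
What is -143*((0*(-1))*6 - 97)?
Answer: 13871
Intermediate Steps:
-143*((0*(-1))*6 - 97) = -143*(0*6 - 97) = -143*(0 - 97) = -143*(-97) = 13871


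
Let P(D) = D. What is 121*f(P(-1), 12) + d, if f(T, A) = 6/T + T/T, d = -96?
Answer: -701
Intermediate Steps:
f(T, A) = 1 + 6/T (f(T, A) = 6/T + 1 = 1 + 6/T)
121*f(P(-1), 12) + d = 121*((6 - 1)/(-1)) - 96 = 121*(-1*5) - 96 = 121*(-5) - 96 = -605 - 96 = -701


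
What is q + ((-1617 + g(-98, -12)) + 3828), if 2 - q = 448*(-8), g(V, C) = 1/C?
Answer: 69563/12 ≈ 5796.9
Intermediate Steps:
q = 3586 (q = 2 - 448*(-8) = 2 - 1*(-3584) = 2 + 3584 = 3586)
q + ((-1617 + g(-98, -12)) + 3828) = 3586 + ((-1617 + 1/(-12)) + 3828) = 3586 + ((-1617 - 1/12) + 3828) = 3586 + (-19405/12 + 3828) = 3586 + 26531/12 = 69563/12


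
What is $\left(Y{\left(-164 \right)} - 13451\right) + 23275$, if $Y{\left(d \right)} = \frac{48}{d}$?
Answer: $\frac{402772}{41} \approx 9823.7$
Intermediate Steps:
$\left(Y{\left(-164 \right)} - 13451\right) + 23275 = \left(\frac{48}{-164} - 13451\right) + 23275 = \left(48 \left(- \frac{1}{164}\right) - 13451\right) + 23275 = \left(- \frac{12}{41} - 13451\right) + 23275 = - \frac{551503}{41} + 23275 = \frac{402772}{41}$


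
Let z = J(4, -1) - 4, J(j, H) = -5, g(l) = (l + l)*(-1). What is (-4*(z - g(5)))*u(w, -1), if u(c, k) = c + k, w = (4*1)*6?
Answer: -92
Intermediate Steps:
g(l) = -2*l (g(l) = (2*l)*(-1) = -2*l)
w = 24 (w = 4*6 = 24)
z = -9 (z = -5 - 4 = -9)
(-4*(z - g(5)))*u(w, -1) = (-4*(-9 - (-2)*5))*(24 - 1) = -4*(-9 - 1*(-10))*23 = -4*(-9 + 10)*23 = -4*1*23 = -4*23 = -92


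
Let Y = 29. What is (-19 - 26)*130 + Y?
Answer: -5821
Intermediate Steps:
(-19 - 26)*130 + Y = (-19 - 26)*130 + 29 = -45*130 + 29 = -5850 + 29 = -5821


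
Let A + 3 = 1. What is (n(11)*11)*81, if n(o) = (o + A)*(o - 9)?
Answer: 16038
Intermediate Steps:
A = -2 (A = -3 + 1 = -2)
n(o) = (-9 + o)*(-2 + o) (n(o) = (o - 2)*(o - 9) = (-2 + o)*(-9 + o) = (-9 + o)*(-2 + o))
(n(11)*11)*81 = ((18 + 11**2 - 11*11)*11)*81 = ((18 + 121 - 121)*11)*81 = (18*11)*81 = 198*81 = 16038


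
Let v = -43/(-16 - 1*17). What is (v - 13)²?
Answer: 148996/1089 ≈ 136.82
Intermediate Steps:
v = 43/33 (v = -43/(-16 - 17) = -43/(-33) = -43*(-1/33) = 43/33 ≈ 1.3030)
(v - 13)² = (43/33 - 13)² = (-386/33)² = 148996/1089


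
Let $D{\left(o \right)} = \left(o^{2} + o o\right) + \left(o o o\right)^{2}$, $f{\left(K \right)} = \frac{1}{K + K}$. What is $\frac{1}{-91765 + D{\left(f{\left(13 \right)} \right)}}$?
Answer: $- \frac{308915776}{28347655270687} \approx -1.0897 \cdot 10^{-5}$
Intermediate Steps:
$f{\left(K \right)} = \frac{1}{2 K}$
$D{\left(o \right)} = o^{6} + 2 o^{2}$ ($D{\left(o \right)} = \left(o^{2} + o^{2}\right) + \left(o^{2} o\right)^{2} = 2 o^{2} + \left(o^{3}\right)^{2} = 2 o^{2} + o^{6} = o^{6} + 2 o^{2}$)
$\frac{1}{-91765 + D{\left(f{\left(13 \right)} \right)}} = \frac{1}{-91765 + \left(\frac{1}{2 \cdot 13}\right)^{2} \left(2 + \left(\frac{1}{2 \cdot 13}\right)^{4}\right)} = \frac{1}{-91765 + \left(\frac{1}{2} \cdot \frac{1}{13}\right)^{2} \left(2 + \left(\frac{1}{2} \cdot \frac{1}{13}\right)^{4}\right)} = \frac{1}{-91765 + \frac{2 + \left(\frac{1}{26}\right)^{4}}{676}} = \frac{1}{-91765 + \frac{2 + \frac{1}{456976}}{676}} = \frac{1}{-91765 + \frac{1}{676} \cdot \frac{913953}{456976}} = \frac{1}{-91765 + \frac{913953}{308915776}} = \frac{1}{- \frac{28347655270687}{308915776}} = - \frac{308915776}{28347655270687}$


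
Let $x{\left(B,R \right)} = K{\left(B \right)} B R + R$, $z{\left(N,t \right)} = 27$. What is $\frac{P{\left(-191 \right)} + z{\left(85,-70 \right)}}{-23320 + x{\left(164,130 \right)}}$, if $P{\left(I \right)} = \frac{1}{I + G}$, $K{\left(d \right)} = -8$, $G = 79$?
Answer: $- \frac{3023}{21700000} \approx -0.00013931$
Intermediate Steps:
$x{\left(B,R \right)} = R - 8 B R$ ($x{\left(B,R \right)} = - 8 B R + R = R - 8 B R$)
$P{\left(I \right)} = \frac{1}{79 + I}$ ($P{\left(I \right)} = \frac{1}{I + 79} = \frac{1}{79 + I}$)
$\frac{P{\left(-191 \right)} + z{\left(85,-70 \right)}}{-23320 + x{\left(164,130 \right)}} = \frac{\frac{1}{79 - 191} + 27}{-23320 + 130 \left(1 - 1312\right)} = \frac{\frac{1}{-112} + 27}{-23320 + 130 \left(1 - 1312\right)} = \frac{- \frac{1}{112} + 27}{-23320 + 130 \left(-1311\right)} = \frac{3023}{112 \left(-23320 - 170430\right)} = \frac{3023}{112 \left(-193750\right)} = \frac{3023}{112} \left(- \frac{1}{193750}\right) = - \frac{3023}{21700000}$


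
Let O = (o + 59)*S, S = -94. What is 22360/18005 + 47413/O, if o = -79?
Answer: 13780121/520760 ≈ 26.462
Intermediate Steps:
O = 1880 (O = (-79 + 59)*(-94) = -20*(-94) = 1880)
22360/18005 + 47413/O = 22360/18005 + 47413/1880 = 22360*(1/18005) + 47413*(1/1880) = 344/277 + 47413/1880 = 13780121/520760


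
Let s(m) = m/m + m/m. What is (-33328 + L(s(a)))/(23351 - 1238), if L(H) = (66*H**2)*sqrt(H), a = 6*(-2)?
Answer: -33328/22113 + 88*sqrt(2)/7371 ≈ -1.4903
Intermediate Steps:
a = -12
s(m) = 2 (s(m) = 1 + 1 = 2)
L(H) = 66*H**(5/2)
(-33328 + L(s(a)))/(23351 - 1238) = (-33328 + 66*2**(5/2))/(23351 - 1238) = (-33328 + 66*(4*sqrt(2)))/22113 = (-33328 + 264*sqrt(2))*(1/22113) = -33328/22113 + 88*sqrt(2)/7371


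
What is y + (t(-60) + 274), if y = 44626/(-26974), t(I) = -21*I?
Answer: 20666745/13487 ≈ 1532.3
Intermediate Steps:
y = -22313/13487 (y = 44626*(-1/26974) = -22313/13487 ≈ -1.6544)
y + (t(-60) + 274) = -22313/13487 + (-21*(-60) + 274) = -22313/13487 + (1260 + 274) = -22313/13487 + 1534 = 20666745/13487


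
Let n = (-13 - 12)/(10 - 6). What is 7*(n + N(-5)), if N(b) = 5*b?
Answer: -875/4 ≈ -218.75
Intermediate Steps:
n = -25/4 ≈ -6.2500
7*(n + N(-5)) = 7*(-25/4 + 5*(-5)) = 7*(-25/4 - 25) = 7*(-125/4) = -875/4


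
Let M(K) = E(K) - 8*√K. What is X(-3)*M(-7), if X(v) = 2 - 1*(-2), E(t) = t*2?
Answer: -56 - 32*I*√7 ≈ -56.0 - 84.664*I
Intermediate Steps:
E(t) = 2*t
X(v) = 4 (X(v) = 2 + 2 = 4)
M(K) = -8*√K + 2*K (M(K) = 2*K - 8*√K = -8*√K + 2*K)
X(-3)*M(-7) = 4*(-8*I*√7 + 2*(-7)) = 4*(-8*I*√7 - 14) = 4*(-14 - 8*I*√7) = -56 - 32*I*√7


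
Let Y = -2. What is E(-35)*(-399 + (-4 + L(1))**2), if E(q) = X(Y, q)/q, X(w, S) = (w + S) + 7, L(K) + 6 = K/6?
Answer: -10883/42 ≈ -259.12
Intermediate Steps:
L(K) = -6 + K/6
X(w, S) = 7 + S + w (X(w, S) = (S + w) + 7 = 7 + S + w)
E(q) = (5 + q)/q (E(q) = (7 + q - 2)/q = (5 + q)/q)
E(-35)*(-399 + (-4 + L(1))**2) = ((5 - 35)/(-35))*(-399 + (-4 + (-6 + (1/6)*1))**2) = (-1/35*(-30))*(-399 + (-4 + (-6 + 1/6))**2) = 6*(-399 + (-4 - 35/6)**2)/7 = 6*(-399 + (-59/6)**2)/7 = 6*(-399 + 3481/36)/7 = (6/7)*(-10883/36) = -10883/42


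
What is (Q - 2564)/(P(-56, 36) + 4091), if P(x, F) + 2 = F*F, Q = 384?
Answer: -436/1077 ≈ -0.40483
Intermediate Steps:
P(x, F) = -2 + F² (P(x, F) = -2 + F*F = -2 + F²)
(Q - 2564)/(P(-56, 36) + 4091) = (384 - 2564)/((-2 + 36²) + 4091) = -2180/((-2 + 1296) + 4091) = -2180/(1294 + 4091) = -2180/5385 = -2180*1/5385 = -436/1077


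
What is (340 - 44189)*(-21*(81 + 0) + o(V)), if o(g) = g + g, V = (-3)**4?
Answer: 67483611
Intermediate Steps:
V = 81
o(g) = 2*g
(340 - 44189)*(-21*(81 + 0) + o(V)) = (340 - 44189)*(-21*(81 + 0) + 2*81) = -43849*(-21*81 + 162) = -43849*(-1701 + 162) = -43849*(-1539) = 67483611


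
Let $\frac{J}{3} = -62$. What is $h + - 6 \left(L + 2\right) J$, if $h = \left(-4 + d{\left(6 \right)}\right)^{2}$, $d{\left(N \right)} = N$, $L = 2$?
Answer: $4468$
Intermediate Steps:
$J = -186$ ($J = 3 \left(-62\right) = -186$)
$h = 4$ ($h = \left(-4 + 6\right)^{2} = 2^{2} = 4$)
$h + - 6 \left(L + 2\right) J = 4 + - 6 \left(2 + 2\right) \left(-186\right) = 4 + \left(-6\right) 4 \left(-186\right) = 4 - -4464 = 4 + 4464 = 4468$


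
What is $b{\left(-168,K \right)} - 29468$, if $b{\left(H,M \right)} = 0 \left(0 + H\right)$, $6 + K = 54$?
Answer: $-29468$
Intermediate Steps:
$K = 48$ ($K = -6 + 54 = 48$)
$b{\left(H,M \right)} = 0$ ($b{\left(H,M \right)} = 0 H = 0$)
$b{\left(-168,K \right)} - 29468 = 0 - 29468 = -29468$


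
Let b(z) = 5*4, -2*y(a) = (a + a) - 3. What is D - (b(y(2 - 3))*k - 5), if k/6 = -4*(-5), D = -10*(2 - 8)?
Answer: -2335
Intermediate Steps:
y(a) = 3/2 - a (y(a) = -((a + a) - 3)/2 = -(2*a - 3)/2 = -(-3 + 2*a)/2 = 3/2 - a)
b(z) = 20
D = 60 (D = -10*(-6) = 60)
k = 120 (k = 6*(-4*(-5)) = 6*20 = 120)
D - (b(y(2 - 3))*k - 5) = 60 - (20*120 - 5) = 60 - (2400 - 5) = 60 - 1*2395 = 60 - 2395 = -2335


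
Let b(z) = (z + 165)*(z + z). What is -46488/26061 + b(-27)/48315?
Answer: -271141588/139904135 ≈ -1.9381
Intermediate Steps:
b(z) = 2*z*(165 + z) (b(z) = (165 + z)*(2*z) = 2*z*(165 + z))
-46488/26061 + b(-27)/48315 = -46488/26061 + (2*(-27)*(165 - 27))/48315 = -46488*1/26061 + (2*(-27)*138)*(1/48315) = -15496/8687 - 7452*1/48315 = -15496/8687 - 2484/16105 = -271141588/139904135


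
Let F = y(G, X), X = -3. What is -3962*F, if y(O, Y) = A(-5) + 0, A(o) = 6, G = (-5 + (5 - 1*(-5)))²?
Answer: -23772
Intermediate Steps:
G = 25 (G = (-5 + (5 + 5))² = (-5 + 10)² = 5² = 25)
y(O, Y) = 6 (y(O, Y) = 6 + 0 = 6)
F = 6
-3962*F = -3962*6 = -23772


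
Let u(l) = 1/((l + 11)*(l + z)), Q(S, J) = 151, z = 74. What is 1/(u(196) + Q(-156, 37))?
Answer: 55890/8439391 ≈ 0.0066225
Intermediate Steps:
u(l) = 1/((11 + l)*(74 + l)) (u(l) = 1/((l + 11)*(l + 74)) = 1/((11 + l)*(74 + l)))
1/(u(196) + Q(-156, 37)) = 1/(1/(814 + 196² + 85*196) + 151) = 1/(1/(814 + 38416 + 16660) + 151) = 1/(1/55890 + 151) = 1/(8439391/55890) = 55890/8439391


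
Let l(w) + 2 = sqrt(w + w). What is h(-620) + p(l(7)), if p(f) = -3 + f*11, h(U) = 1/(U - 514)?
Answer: -28351/1134 + 11*sqrt(14) ≈ 16.157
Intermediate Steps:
l(w) = -2 + sqrt(2)*sqrt(w) (l(w) = -2 + sqrt(w + w) = -2 + sqrt(2*w) = -2 + sqrt(2)*sqrt(w))
h(U) = 1/(-514 + U)
p(f) = -3 + 11*f
h(-620) + p(l(7)) = 1/(-514 - 620) + (-3 + 11*(-2 + sqrt(2)*sqrt(7))) = 1/(-1134) + (-3 + 11*(-2 + sqrt(14))) = -1/1134 + (-3 + (-22 + 11*sqrt(14))) = -1/1134 + (-25 + 11*sqrt(14)) = -28351/1134 + 11*sqrt(14)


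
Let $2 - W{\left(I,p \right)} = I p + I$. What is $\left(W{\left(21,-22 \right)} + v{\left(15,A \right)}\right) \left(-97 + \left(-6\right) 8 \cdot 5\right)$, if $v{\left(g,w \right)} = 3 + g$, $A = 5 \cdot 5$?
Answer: $-155357$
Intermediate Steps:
$A = 25$
$W{\left(I,p \right)} = 2 - I - I p$ ($W{\left(I,p \right)} = 2 - \left(I p + I\right) = 2 - \left(I + I p\right) = 2 - I - I p$)
$\left(W{\left(21,-22 \right)} + v{\left(15,A \right)}\right) \left(-97 + \left(-6\right) 8 \cdot 5\right) = \left(\left(2 - 21 - 21 \left(-22\right)\right) + \left(3 + 15\right)\right) \left(-97 + \left(-6\right) 8 \cdot 5\right) = \left(\left(2 - 21 + 462\right) + 18\right) \left(-97 - 240\right) = \left(443 + 18\right) \left(-97 - 240\right) = 461 \left(-337\right) = -155357$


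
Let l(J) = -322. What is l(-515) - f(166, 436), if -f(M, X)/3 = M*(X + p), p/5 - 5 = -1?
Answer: 226766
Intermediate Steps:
p = 20 (p = 25 + 5*(-1) = 25 - 5 = 20)
f(M, X) = -3*M*(20 + X) (f(M, X) = -3*M*(X + 20) = -3*M*(20 + X))
l(-515) - f(166, 436) = -322 - (-3)*166*(20 + 436) = -322 - (-3)*166*456 = -322 - 1*(-227088) = -322 + 227088 = 226766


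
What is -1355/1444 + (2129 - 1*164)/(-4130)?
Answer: -843361/596372 ≈ -1.4142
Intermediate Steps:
-1355/1444 + (2129 - 1*164)/(-4130) = -1355*1/1444 + (2129 - 164)*(-1/4130) = -1355/1444 + 1965*(-1/4130) = -1355/1444 - 393/826 = -843361/596372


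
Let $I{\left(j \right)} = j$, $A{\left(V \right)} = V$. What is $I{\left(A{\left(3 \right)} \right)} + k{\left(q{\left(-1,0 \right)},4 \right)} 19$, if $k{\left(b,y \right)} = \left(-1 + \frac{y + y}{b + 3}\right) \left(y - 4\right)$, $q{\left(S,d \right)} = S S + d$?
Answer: $3$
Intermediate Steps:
$q{\left(S,d \right)} = d + S^{2}$ ($q{\left(S,d \right)} = S^{2} + d = d + S^{2}$)
$k{\left(b,y \right)} = \left(-1 + \frac{2 y}{3 + b}\right) \left(-4 + y\right)$
$I{\left(A{\left(3 \right)} \right)} + k{\left(q{\left(-1,0 \right)},4 \right)} 19 = 3 + \frac{12 - 44 + 2 \cdot 4^{2} + 4 \left(0 + \left(-1\right)^{2}\right) - \left(0 + \left(-1\right)^{2}\right) 4}{3 + \left(0 + \left(-1\right)^{2}\right)} 19 = 3 + \frac{12 - 44 + 2 \cdot 16 + 4 \left(0 + 1\right) - \left(0 + 1\right) 4}{3 + \left(0 + 1\right)} 19 = 3 + \frac{12 - 44 + 32 + 4 \cdot 1 - 1 \cdot 4}{3 + 1} \cdot 19 = 3 + \frac{12 - 44 + 32 + 4 - 4}{4} \cdot 19 = 3 + \frac{1}{4} \cdot 0 \cdot 19 = 3 + 0 \cdot 19 = 3 + 0 = 3$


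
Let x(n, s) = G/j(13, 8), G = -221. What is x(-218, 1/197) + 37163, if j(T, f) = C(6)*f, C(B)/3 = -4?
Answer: 3567869/96 ≈ 37165.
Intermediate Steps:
C(B) = -12 (C(B) = 3*(-4) = -12)
j(T, f) = -12*f
x(n, s) = 221/96 (x(n, s) = -221/((-12*8)) = -221/(-96) = -221*(-1/96) = 221/96)
x(-218, 1/197) + 37163 = 221/96 + 37163 = 3567869/96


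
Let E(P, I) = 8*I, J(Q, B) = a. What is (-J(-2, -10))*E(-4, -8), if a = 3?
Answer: 192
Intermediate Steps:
J(Q, B) = 3
(-J(-2, -10))*E(-4, -8) = (-1*3)*(8*(-8)) = -3*(-64) = 192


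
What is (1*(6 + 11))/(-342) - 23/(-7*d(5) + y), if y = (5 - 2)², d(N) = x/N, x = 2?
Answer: -39857/10602 ≈ -3.7594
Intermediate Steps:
d(N) = 2/N
y = 9 (y = 3² = 9)
(1*(6 + 11))/(-342) - 23/(-7*d(5) + y) = (1*(6 + 11))/(-342) - 23/(-14/5 + 9) = (1*17)*(-1/342) - 23/(-14/5 + 9) = 17*(-1/342) - 23/(-7*⅖ + 9) = -17/342 - 23/(-14/5 + 9) = -17/342 - 23/31/5 = -17/342 - 23*5/31 = -17/342 - 115/31 = -39857/10602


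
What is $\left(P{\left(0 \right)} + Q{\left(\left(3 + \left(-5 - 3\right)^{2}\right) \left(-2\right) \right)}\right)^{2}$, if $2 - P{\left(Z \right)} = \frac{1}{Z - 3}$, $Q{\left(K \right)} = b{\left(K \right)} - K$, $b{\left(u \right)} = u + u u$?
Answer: $\frac{2902515625}{9} \approx 3.225 \cdot 10^{8}$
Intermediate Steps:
$b{\left(u \right)} = u + u^{2}$
$Q{\left(K \right)} = - K + K \left(1 + K\right)$ ($Q{\left(K \right)} = K \left(1 + K\right) - K = - K + K \left(1 + K\right)$)
$P{\left(Z \right)} = 2 - \frac{1}{-3 + Z}$ ($P{\left(Z \right)} = 2 - \frac{1}{Z - 3} = 2 - \frac{1}{-3 + Z}$)
$\left(P{\left(0 \right)} + Q{\left(\left(3 + \left(-5 - 3\right)^{2}\right) \left(-2\right) \right)}\right)^{2} = \left(\frac{-7 + 2 \cdot 0}{-3 + 0} + \left(\left(3 + \left(-5 - 3\right)^{2}\right) \left(-2\right)\right)^{2}\right)^{2} = \left(\frac{-7 + 0}{-3} + \left(\left(3 + \left(-8\right)^{2}\right) \left(-2\right)\right)^{2}\right)^{2} = \left(\left(- \frac{1}{3}\right) \left(-7\right) + \left(\left(3 + 64\right) \left(-2\right)\right)^{2}\right)^{2} = \left(\frac{7}{3} + \left(67 \left(-2\right)\right)^{2}\right)^{2} = \left(\frac{7}{3} + \left(-134\right)^{2}\right)^{2} = \left(\frac{7}{3} + 17956\right)^{2} = \left(\frac{53875}{3}\right)^{2} = \frac{2902515625}{9}$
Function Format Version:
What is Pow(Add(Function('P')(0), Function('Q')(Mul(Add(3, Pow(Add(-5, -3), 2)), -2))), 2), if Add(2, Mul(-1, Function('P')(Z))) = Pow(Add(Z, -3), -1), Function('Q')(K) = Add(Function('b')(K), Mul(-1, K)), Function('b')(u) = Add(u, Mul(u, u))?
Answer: Rational(2902515625, 9) ≈ 3.2250e+8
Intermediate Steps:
Function('b')(u) = Add(u, Pow(u, 2))
Function('Q')(K) = Add(Mul(-1, K), Mul(K, Add(1, K))) (Function('Q')(K) = Add(Mul(K, Add(1, K)), Mul(-1, K)) = Add(Mul(-1, K), Mul(K, Add(1, K))))
Function('P')(Z) = Add(2, Mul(-1, Pow(Add(-3, Z), -1))) (Function('P')(Z) = Add(2, Mul(-1, Pow(Add(Z, -3), -1))) = Add(2, Mul(-1, Pow(Add(-3, Z), -1))))
Pow(Add(Function('P')(0), Function('Q')(Mul(Add(3, Pow(Add(-5, -3), 2)), -2))), 2) = Pow(Add(Mul(Pow(Add(-3, 0), -1), Add(-7, Mul(2, 0))), Pow(Mul(Add(3, Pow(Add(-5, -3), 2)), -2), 2)), 2) = Pow(Add(Mul(Pow(-3, -1), Add(-7, 0)), Pow(Mul(Add(3, Pow(-8, 2)), -2), 2)), 2) = Pow(Add(Mul(Rational(-1, 3), -7), Pow(Mul(Add(3, 64), -2), 2)), 2) = Pow(Add(Rational(7, 3), Pow(Mul(67, -2), 2)), 2) = Pow(Add(Rational(7, 3), Pow(-134, 2)), 2) = Pow(Add(Rational(7, 3), 17956), 2) = Pow(Rational(53875, 3), 2) = Rational(2902515625, 9)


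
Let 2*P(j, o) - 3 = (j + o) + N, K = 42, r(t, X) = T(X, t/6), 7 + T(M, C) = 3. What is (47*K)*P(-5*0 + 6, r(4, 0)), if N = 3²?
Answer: 13818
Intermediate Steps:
N = 9
T(M, C) = -4 (T(M, C) = -7 + 3 = -4)
r(t, X) = -4
P(j, o) = 6 + j/2 + o/2 (P(j, o) = 3/2 + ((j + o) + 9)/2 = 3/2 + (9 + j + o)/2 = 3/2 + (9/2 + j/2 + o/2) = 6 + j/2 + o/2)
(47*K)*P(-5*0 + 6, r(4, 0)) = (47*42)*(6 + (-5*0 + 6)/2 + (½)*(-4)) = 1974*(6 + (0 + 6)/2 - 2) = 1974*(6 + (½)*6 - 2) = 1974*(6 + 3 - 2) = 1974*7 = 13818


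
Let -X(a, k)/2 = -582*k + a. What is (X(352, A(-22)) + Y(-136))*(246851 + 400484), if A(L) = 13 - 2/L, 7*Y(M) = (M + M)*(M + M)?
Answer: 1251251946880/77 ≈ 1.6250e+10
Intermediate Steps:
Y(M) = 4*M²/7 (Y(M) = ((M + M)*(M + M))/7 = ((2*M)*(2*M))/7 = (4*M²)/7 = 4*M²/7)
X(a, k) = -2*a + 1164*k (X(a, k) = -2*(-582*k + a) = -2*(a - 582*k) = -2*a + 1164*k)
(X(352, A(-22)) + Y(-136))*(246851 + 400484) = ((-2*352 + 1164*(13 - 2/(-22))) + (4/7)*(-136)²)*(246851 + 400484) = ((-704 + 1164*(13 - 2*(-1/22))) + (4/7)*18496)*647335 = ((-704 + 1164*(13 + 1/11)) + 73984/7)*647335 = ((-704 + 1164*(144/11)) + 73984/7)*647335 = ((-704 + 167616/11) + 73984/7)*647335 = (159872/11 + 73984/7)*647335 = (1932928/77)*647335 = 1251251946880/77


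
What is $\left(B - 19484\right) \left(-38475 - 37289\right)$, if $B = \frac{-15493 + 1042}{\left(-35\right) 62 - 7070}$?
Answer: $\frac{1136571808723}{770} \approx 1.4761 \cdot 10^{9}$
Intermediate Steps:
$B = \frac{4817}{3080}$ ($B = - \frac{14451}{-2170 - 7070} = - \frac{14451}{-9240} = \left(-14451\right) \left(- \frac{1}{9240}\right) = \frac{4817}{3080} \approx 1.564$)
$\left(B - 19484\right) \left(-38475 - 37289\right) = \left(\frac{4817}{3080} - 19484\right) \left(-38475 - 37289\right) = \left(- \frac{60005903}{3080}\right) \left(-75764\right) = \frac{1136571808723}{770}$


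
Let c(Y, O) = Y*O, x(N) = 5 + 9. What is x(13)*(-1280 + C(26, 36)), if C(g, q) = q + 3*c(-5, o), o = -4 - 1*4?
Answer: -15736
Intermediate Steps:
o = -8 (o = -4 - 4 = -8)
x(N) = 14
c(Y, O) = O*Y
C(g, q) = 120 + q (C(g, q) = q + 3*(-8*(-5)) = q + 3*40 = q + 120 = 120 + q)
x(13)*(-1280 + C(26, 36)) = 14*(-1280 + (120 + 36)) = 14*(-1280 + 156) = 14*(-1124) = -15736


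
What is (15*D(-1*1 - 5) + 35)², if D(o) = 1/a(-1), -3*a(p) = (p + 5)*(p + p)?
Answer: 105625/64 ≈ 1650.4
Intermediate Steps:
a(p) = -2*p*(5 + p)/3 (a(p) = -(p + 5)*(p + p)/3 = -(5 + p)*2*p/3 = -2*p*(5 + p)/3)
D(o) = 3/8 (D(o) = 1/(-⅔*(-1)*(5 - 1)) = 1/(-⅔*(-1)*4) = 1/(8/3) = 3/8)
(15*D(-1*1 - 5) + 35)² = (15*(3/8) + 35)² = (45/8 + 35)² = (325/8)² = 105625/64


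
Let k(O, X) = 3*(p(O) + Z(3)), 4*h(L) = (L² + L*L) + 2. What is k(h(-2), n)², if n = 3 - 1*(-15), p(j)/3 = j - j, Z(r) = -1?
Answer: 9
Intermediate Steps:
h(L) = ½ + L²/2 (h(L) = ((L² + L*L) + 2)/4 = ((L² + L²) + 2)/4 = (2*L² + 2)/4 = (2 + 2*L²)/4 = ½ + L²/2)
p(j) = 0 (p(j) = 3*(j - j) = 3*0 = 0)
n = 18 (n = 3 + 15 = 18)
k(O, X) = -3 (k(O, X) = 3*(0 - 1) = 3*(-1) = -3)
k(h(-2), n)² = (-3)² = 9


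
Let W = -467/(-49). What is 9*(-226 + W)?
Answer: -95463/49 ≈ -1948.2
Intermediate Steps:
W = 467/49 (W = -467*(-1/49) = 467/49 ≈ 9.5306)
9*(-226 + W) = 9*(-226 + 467/49) = 9*(-10607/49) = -95463/49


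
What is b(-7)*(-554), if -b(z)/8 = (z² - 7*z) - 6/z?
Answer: 3066944/7 ≈ 4.3814e+5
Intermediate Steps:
b(z) = -8*z² + 48/z + 56*z (b(z) = -8*((z² - 7*z) - 6/z) = -8*(z² - 7*z - 6/z) = -8*z² + 48/z + 56*z)
b(-7)*(-554) = (8*(6 + (-7)²*(7 - 1*(-7)))/(-7))*(-554) = (8*(-⅐)*(6 + 49*(7 + 7)))*(-554) = (8*(-⅐)*(6 + 49*14))*(-554) = (8*(-⅐)*(6 + 686))*(-554) = (8*(-⅐)*692)*(-554) = -5536/7*(-554) = 3066944/7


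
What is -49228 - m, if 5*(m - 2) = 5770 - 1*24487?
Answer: -227433/5 ≈ -45487.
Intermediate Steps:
m = -18707/5 (m = 2 + (5770 - 1*24487)/5 = 2 + (5770 - 24487)/5 = 2 + (1/5)*(-18717) = 2 - 18717/5 = -18707/5 ≈ -3741.4)
-49228 - m = -49228 - 1*(-18707/5) = -49228 + 18707/5 = -227433/5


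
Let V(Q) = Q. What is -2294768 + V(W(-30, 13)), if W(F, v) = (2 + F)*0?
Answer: -2294768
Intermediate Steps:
W(F, v) = 0
-2294768 + V(W(-30, 13)) = -2294768 + 0 = -2294768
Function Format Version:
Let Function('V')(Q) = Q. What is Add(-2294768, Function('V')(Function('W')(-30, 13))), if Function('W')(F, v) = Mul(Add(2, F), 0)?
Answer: -2294768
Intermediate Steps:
Function('W')(F, v) = 0
Add(-2294768, Function('V')(Function('W')(-30, 13))) = Add(-2294768, 0) = -2294768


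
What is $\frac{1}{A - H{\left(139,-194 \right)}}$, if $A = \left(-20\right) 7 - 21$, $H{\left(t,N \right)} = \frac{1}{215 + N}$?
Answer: $- \frac{21}{3382} \approx -0.0062093$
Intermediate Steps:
$A = -161$ ($A = -140 - 21 = -161$)
$\frac{1}{A - H{\left(139,-194 \right)}} = \frac{1}{-161 - \frac{1}{215 - 194}} = \frac{1}{-161 - \frac{1}{21}} = \frac{1}{- \frac{3382}{21}} = - \frac{21}{3382}$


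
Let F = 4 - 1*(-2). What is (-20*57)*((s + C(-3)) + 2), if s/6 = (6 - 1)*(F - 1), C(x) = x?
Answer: -169860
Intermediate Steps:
F = 6 (F = 4 + 2 = 6)
s = 150 (s = 6*((6 - 1)*(6 - 1)) = 6*(5*5) = 6*25 = 150)
(-20*57)*((s + C(-3)) + 2) = (-20*57)*((150 - 3) + 2) = -1140*(147 + 2) = -1140*149 = -169860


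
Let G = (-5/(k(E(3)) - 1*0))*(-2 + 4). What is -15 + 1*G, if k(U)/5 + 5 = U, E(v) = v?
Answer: -14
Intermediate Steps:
k(U) = -25 + 5*U
G = 1 (G = (-5/((-25 + 5*3) - 1*0))*(-2 + 4) = -5/((-25 + 15) + 0)*2 = -5/(-10 + 0)*2 = -5/(-10)*2 = -5*(-⅒)*2 = (½)*2 = 1)
-15 + 1*G = -15 + 1*1 = -15 + 1 = -14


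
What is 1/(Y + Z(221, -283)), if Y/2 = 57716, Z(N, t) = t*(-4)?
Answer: 1/116564 ≈ 8.5790e-6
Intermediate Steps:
Z(N, t) = -4*t
Y = 115432 (Y = 2*57716 = 115432)
1/(Y + Z(221, -283)) = 1/(115432 - 4*(-283)) = 1/(115432 + 1132) = 1/116564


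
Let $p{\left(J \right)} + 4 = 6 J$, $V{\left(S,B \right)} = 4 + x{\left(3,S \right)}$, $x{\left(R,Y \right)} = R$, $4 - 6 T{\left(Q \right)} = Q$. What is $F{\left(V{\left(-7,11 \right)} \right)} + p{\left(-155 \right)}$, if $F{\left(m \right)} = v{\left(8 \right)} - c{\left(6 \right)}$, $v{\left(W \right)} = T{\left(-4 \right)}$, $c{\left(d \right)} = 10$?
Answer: $- \frac{2828}{3} \approx -942.67$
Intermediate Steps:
$T{\left(Q \right)} = \frac{2}{3} - \frac{Q}{6}$
$v{\left(W \right)} = \frac{4}{3}$ ($v{\left(W \right)} = \frac{2}{3} - - \frac{2}{3} = \frac{2}{3} + \frac{2}{3} = \frac{4}{3}$)
$V{\left(S,B \right)} = 7$ ($V{\left(S,B \right)} = 4 + 3 = 7$)
$p{\left(J \right)} = -4 + 6 J$
$F{\left(m \right)} = - \frac{26}{3}$ ($F{\left(m \right)} = \frac{4}{3} - 10 = - \frac{26}{3}$)
$F{\left(V{\left(-7,11 \right)} \right)} + p{\left(-155 \right)} = - \frac{26}{3} + \left(-4 + 6 \left(-155\right)\right) = - \frac{26}{3} - 934 = - \frac{2828}{3}$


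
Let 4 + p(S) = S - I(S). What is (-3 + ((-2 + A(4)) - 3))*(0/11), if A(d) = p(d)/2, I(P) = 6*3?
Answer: 0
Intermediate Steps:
I(P) = 18
p(S) = -22 + S (p(S) = -4 + (S - 1*18) = -4 + (S - 18) = -4 + (-18 + S) = -22 + S)
A(d) = -11 + d/2 (A(d) = (-22 + d)/2 = (-22 + d)*(1/2) = -11 + d/2)
(-3 + ((-2 + A(4)) - 3))*(0/11) = (-3 + ((-2 + (-11 + (1/2)*4)) - 3))*(0/11) = (-3 + ((-2 + (-11 + 2)) - 3))*(0*(1/11)) = (-3 + ((-2 - 9) - 3))*0 = (-3 + (-11 - 3))*0 = (-3 - 14)*0 = -17*0 = 0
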